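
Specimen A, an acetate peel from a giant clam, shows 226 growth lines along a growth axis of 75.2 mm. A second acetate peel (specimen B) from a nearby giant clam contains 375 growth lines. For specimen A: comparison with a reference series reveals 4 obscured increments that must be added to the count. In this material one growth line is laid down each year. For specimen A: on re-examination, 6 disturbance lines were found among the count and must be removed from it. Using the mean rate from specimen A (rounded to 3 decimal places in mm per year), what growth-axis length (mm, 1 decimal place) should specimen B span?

126.0 mm

Specimen A: correcting the raw count gives 226 − 6 + 4 = 224 true growth lines.
A: Mean rate = 75.2 mm / 224 years ≈ 0.336 mm/yr.
For B, 0.336 mm/year × 375 years = 126.0 mm.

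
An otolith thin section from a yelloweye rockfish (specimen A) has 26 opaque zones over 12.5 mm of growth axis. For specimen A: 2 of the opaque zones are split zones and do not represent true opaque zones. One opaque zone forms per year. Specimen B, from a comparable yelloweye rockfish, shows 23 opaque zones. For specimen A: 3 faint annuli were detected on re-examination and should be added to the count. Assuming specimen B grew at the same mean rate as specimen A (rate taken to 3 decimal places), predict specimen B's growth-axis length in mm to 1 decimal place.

10.6 mm

Specimen A: true opaque zone count = 26 − 2 + 3 = 27.
A: Mean rate = 12.5 mm / 27 years ≈ 0.463 mm/yr.
For B, 0.463 mm/year × 23 years = 10.6 mm.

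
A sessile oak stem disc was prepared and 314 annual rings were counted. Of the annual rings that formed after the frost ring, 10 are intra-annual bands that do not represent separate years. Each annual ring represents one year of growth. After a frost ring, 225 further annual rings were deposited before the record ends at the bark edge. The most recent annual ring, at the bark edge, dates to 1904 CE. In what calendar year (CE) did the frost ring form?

There are 225 annual rings younger than the frost ring.
Removing the 10 false annual rings leaves 225 − 10 = 215 true annual rings beyond the frost ring.
1904 − 215 = 1689 CE.

1689 CE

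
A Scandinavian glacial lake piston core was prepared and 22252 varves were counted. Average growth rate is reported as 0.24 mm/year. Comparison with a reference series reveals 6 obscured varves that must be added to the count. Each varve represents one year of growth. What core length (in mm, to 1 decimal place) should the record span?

Correcting the raw count gives 22252 + 6 = 22258 true varves.
Length ≈ 0.24 × 22258 = 5341.9 mm.

5341.9 mm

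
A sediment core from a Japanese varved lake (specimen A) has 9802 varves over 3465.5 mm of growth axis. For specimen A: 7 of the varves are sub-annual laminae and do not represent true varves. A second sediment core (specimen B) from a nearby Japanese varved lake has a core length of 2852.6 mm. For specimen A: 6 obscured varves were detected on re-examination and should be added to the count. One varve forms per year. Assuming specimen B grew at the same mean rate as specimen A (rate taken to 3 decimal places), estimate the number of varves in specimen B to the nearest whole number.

8058 varves

Specimen A: adjusted count: 9802 − 7 + 6 = 9801 varves.
A: Mean rate = 3465.5 mm / 9801 years ≈ 0.354 mm/yr.
For B, 2852.6 / 0.354 = 8058.19 years ≈ 8058 varves.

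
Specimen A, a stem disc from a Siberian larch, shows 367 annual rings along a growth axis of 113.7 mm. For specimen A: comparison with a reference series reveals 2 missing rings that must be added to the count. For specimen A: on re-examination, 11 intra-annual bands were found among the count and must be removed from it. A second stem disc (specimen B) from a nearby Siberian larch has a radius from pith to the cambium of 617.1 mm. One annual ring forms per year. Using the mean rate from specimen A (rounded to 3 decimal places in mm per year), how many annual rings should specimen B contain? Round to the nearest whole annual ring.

1941 annual rings

Specimen A: true annual ring count = 367 − 11 + 2 = 358.
A: 113.7 mm over 358 years gives 113.7 / 358 ≈ 0.318 mm/year.
B spans 617.1 / 0.318 = 1940.57 years ≈ 1941 annual rings.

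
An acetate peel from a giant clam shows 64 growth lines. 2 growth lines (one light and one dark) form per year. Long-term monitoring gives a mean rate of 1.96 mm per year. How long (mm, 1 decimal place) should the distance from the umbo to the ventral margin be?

62.7 mm

Dividing by 2 growth lines per year: 64 / 2 = 32 years.
32 years at 1.96 mm/year gives 1.96 × 32 = 62.7 mm.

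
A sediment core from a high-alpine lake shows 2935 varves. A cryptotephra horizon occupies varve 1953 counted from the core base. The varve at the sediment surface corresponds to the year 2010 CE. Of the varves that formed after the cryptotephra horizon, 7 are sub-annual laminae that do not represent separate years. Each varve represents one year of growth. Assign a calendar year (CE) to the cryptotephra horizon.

1035 CE

The cryptotephra horizon sits at varve 1953 from the core base, so 2935 − 1953 = 982 varves formed after it.
Excluding 7 false varves: 982 − 7 = 975.
Counting back 975 years from 2010 CE places the cryptotephra horizon in 2010 − 975 = 1035 CE.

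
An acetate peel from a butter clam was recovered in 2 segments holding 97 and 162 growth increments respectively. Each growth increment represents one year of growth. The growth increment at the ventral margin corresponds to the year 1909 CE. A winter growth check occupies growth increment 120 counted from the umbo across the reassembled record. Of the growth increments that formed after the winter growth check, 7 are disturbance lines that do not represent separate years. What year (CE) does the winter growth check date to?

Total growth increments = 97 + 162 = 259.
The winter growth check sits at growth increment 120 from the umbo, so 259 − 120 = 139 growth increments formed after it.
139 − 7 false = 132 true growth increments after the winter growth check.
The growth increment at the ventral margin is 1909 CE, so the winter growth check dates to 1909 − 132 = 1777 CE.

1777 CE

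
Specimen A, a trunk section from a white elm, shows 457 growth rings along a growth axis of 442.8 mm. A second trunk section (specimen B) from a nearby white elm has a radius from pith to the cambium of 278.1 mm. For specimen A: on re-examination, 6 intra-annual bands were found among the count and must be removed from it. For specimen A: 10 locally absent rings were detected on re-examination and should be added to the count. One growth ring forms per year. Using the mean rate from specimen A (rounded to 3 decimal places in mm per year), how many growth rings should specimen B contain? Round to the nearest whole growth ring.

Specimen A: adjusted count: 457 − 6 + 10 = 461 growth rings.
A: Extension rate ≈ 442.8 / 461 = 0.961 mm per year.
For B, 278.1 / 0.961 = 289.39 years ≈ 289 growth rings.

289 growth rings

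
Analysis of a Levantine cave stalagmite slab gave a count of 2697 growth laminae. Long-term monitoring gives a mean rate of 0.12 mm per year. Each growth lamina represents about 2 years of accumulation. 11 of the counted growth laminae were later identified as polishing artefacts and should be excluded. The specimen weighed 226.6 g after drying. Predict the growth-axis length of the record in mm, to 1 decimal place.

Adjusted count: 2697 − 11 = 2686 growth laminae.
At 2 years per growth lamina, 2686 × 2 = 5372 years.
Length ≈ 0.12 × 5372 = 644.6 mm.

644.6 mm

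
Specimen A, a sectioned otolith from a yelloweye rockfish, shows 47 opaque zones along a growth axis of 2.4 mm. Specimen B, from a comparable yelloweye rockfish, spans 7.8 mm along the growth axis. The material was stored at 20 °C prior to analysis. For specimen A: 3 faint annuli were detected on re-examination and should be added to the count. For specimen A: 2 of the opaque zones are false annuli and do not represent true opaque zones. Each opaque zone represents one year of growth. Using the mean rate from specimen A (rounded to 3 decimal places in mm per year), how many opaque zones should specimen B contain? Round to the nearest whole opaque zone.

156 opaque zones

Specimen A: adjusted count: 47 − 2 + 3 = 48 opaque zones.
A: 2.4 mm over 48 years gives 2.4 / 48 ≈ 0.050 mm/yr.
B spans 7.8 / 0.050 = 156.00 years ≈ 156 opaque zones.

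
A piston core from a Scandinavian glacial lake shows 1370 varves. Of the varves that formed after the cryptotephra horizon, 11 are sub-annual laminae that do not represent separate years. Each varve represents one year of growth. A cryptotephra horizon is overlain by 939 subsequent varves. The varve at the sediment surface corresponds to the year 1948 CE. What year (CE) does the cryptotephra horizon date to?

1020 CE

939 varves post-date the cryptotephra horizon.
Excluding 11 false varves: 939 − 11 = 928.
1948 − 928 = 1020 CE.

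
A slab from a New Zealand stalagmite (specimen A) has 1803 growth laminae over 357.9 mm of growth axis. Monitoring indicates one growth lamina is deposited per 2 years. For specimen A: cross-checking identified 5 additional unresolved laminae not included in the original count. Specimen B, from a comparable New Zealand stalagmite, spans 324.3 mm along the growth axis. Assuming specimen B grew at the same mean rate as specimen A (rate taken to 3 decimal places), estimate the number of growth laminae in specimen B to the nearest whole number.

Specimen A: adjusted count: 1803 + 5 = 1808 growth laminae.
Specimen A: 1808 growth laminae at 2 years each span 1808 × 2 = 3616 years.
A: Extension rate ≈ 357.9 / 3616 = 0.099 mm/yr.
Specimen B: 324.3 mm / 0.099 mm per year = 3275.76 years; at 2 years per growth lamina that is 3275.76 / 2 ≈ 1638 growth laminae.

1638 growth laminae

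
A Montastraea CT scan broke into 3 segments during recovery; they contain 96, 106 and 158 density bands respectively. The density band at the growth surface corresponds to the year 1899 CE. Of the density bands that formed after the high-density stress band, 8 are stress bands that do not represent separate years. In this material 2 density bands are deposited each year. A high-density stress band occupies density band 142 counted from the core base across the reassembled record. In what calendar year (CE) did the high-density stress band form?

1794 CE

Total density bands = 96 + 106 + 158 = 360.
The high-density stress band sits at density band 142 from the core base, so 360 − 142 = 218 density bands formed after it.
Removing the 8 false density bands leaves 218 − 8 = 210 true density bands beyond the high-density stress band.
Dividing by 2 density bands per year: 210 / 2 = 105 years.
The density band at the growth surface is 1899 CE, so the high-density stress band dates to 1899 − 105 = 1794 CE.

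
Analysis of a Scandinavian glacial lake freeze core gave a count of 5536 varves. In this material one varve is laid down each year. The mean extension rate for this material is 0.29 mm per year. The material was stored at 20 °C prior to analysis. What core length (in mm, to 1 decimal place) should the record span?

1605.4 mm

The record spans 5536 years at 0.29 mm per year.
Length ≈ 0.29 × 5536 = 1605.4 mm.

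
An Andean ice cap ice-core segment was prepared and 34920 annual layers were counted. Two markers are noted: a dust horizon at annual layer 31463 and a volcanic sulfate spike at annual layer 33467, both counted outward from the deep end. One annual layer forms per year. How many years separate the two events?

2004 years

33467 − 31463 = 2004 annual layers lie between the two events.
That is 2004 years at one annual layer per year.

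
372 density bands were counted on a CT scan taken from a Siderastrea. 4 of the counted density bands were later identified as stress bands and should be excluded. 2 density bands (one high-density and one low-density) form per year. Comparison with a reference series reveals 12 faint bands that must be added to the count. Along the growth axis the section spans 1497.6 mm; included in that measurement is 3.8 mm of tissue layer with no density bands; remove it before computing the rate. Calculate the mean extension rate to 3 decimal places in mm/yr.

7.862 mm/yr

Correcting the raw count gives 372 − 4 + 12 = 380 true density bands.
380 density bands at 2 per year is 380 / 2 = 190 years.
Net length = 1497.6 − 3.8 = 1493.8 mm.
1493.8 mm over 190 years gives 1493.8 / 190 ≈ 7.862 mm/yr.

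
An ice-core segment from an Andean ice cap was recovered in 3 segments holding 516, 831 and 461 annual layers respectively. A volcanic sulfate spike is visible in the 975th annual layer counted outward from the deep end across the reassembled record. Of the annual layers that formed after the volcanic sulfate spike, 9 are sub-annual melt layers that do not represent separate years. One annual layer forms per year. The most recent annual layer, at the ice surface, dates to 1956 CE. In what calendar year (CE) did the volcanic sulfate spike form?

1132 CE

Total annual layers = 516 + 831 + 461 = 1808.
The volcanic sulfate spike sits at annual layer 975 from the deep end, so 1808 − 975 = 833 annual layers formed after it.
Excluding 9 false annual layers: 833 − 9 = 824.
Counting back 824 years from 1956 CE places the volcanic sulfate spike in 1956 − 824 = 1132 CE.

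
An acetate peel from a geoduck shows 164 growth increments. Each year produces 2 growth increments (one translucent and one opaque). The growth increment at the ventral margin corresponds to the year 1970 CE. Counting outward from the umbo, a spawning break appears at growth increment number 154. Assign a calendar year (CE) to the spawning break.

1965 CE

The spawning break sits at growth increment 154 from the umbo, so 164 − 154 = 10 growth increments formed after it.
With 2 growth increments per year, 10 / 2 = 5 years.
Counting back 5 years from 1970 CE places the spawning break in 1970 − 5 = 1965 CE.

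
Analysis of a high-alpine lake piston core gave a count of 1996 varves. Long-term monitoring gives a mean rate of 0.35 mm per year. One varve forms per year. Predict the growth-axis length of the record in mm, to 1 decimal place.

1996 years of growth are recorded.
1996 years at 0.35 mm/year gives 0.35 × 1996 = 698.6 mm.

698.6 mm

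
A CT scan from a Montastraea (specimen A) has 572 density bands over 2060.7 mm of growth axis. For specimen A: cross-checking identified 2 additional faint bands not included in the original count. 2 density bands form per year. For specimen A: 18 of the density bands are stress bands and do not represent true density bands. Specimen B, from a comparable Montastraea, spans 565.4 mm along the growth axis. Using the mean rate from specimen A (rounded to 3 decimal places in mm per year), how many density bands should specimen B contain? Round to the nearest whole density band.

Specimen A: correcting the raw count gives 572 − 18 + 2 = 556 true density bands.
Specimen A: dividing by 2 density bands per year: 556 / 2 = 278 years.
A: Extension rate ≈ 2060.7 / 278 = 7.413 mm/year.
Specimen B: 565.4 mm / 7.413 mm per year = 76.27 years; at 2 density bands per year that is 76.27 × 2 ≈ 153 density bands.

153 density bands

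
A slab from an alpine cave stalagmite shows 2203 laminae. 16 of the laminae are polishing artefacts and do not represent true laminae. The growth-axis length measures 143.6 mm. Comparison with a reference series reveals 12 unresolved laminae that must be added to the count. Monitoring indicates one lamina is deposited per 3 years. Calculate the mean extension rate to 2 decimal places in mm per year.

0.02 mm per year

After corrections the count is 2203 − 16 + 12 = 2199 laminae.
2199 laminae at 3 years each span 2199 × 3 = 6597 years.
Mean rate = 143.6 mm / 6597 years ≈ 0.02 mm per year.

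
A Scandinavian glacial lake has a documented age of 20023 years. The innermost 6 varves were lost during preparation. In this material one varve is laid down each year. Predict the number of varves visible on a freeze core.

At one varve per year, 20023 years correspond to 20023 varves.
20023 − 6 missed = 20017 varves expected in the prepared section.

20017 varves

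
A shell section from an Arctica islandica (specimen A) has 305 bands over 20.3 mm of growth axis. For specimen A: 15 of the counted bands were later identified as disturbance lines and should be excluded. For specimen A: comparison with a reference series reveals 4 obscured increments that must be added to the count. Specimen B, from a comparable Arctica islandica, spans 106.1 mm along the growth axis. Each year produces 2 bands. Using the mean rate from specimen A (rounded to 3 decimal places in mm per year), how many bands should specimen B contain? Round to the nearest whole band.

Specimen A: after corrections the count is 305 − 15 + 4 = 294 bands.
Specimen A: dividing by 2 bands per year: 294 / 2 = 147 years.
A: 20.3 mm over 147 years gives 20.3 / 147 ≈ 0.138 mm/yr.
B spans 106.1 / 0.138 = 768.84 years; at 2 bands per year that is 768.84 × 2 ≈ 1538 bands.

1538 bands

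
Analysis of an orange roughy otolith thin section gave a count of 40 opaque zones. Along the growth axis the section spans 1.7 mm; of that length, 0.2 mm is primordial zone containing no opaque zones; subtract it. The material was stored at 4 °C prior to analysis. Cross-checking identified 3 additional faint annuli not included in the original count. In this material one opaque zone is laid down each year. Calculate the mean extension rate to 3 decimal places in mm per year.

0.035 mm per year

Adjusted count: 40 + 3 = 43 opaque zones.
The growth record spans 1.7 − 0.2 = 1.5 mm.
Extension rate ≈ 1.5 / 43 = 0.035 mm per year.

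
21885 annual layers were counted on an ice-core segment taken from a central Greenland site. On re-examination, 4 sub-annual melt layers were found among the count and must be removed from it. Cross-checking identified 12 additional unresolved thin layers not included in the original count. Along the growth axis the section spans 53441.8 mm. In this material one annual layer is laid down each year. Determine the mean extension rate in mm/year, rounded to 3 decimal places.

2.441 mm/year

Adjusted count: 21885 − 4 + 12 = 21893 annual layers.
Mean rate = 53441.8 mm / 21893 years ≈ 2.441 mm/year.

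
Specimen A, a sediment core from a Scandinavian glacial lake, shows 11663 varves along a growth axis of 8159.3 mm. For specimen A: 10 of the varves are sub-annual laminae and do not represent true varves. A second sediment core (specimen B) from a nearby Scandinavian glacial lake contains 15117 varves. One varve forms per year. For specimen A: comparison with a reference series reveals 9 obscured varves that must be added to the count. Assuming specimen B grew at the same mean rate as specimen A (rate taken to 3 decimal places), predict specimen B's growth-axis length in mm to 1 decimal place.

Specimen A: correcting the raw count gives 11663 − 10 + 9 = 11662 true varves.
A: Extension rate ≈ 8159.3 / 11662 = 0.700 mm/year.
For B, 0.700 mm/year × 15117 years = 10581.9 mm.

10581.9 mm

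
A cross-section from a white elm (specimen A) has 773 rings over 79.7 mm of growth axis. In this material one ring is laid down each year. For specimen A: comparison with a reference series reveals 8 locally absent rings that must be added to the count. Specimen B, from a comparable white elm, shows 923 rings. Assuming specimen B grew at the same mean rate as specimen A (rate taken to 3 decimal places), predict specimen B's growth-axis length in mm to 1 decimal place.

Specimen A: adjusted count: 773 + 8 = 781 rings.
A: Mean rate = 79.7 mm / 781 years ≈ 0.102 mm/year.
Length of B = 0.102 × 923 = 94.1 mm.

94.1 mm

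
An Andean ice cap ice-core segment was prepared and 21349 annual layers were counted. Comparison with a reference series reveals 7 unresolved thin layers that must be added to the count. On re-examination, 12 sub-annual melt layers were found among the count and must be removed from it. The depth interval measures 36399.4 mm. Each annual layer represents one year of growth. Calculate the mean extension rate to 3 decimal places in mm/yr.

After corrections the count is 21349 − 12 + 7 = 21344 annual layers.
36399.4 mm over 21344 years gives 36399.4 / 21344 ≈ 1.705 mm/yr.

1.705 mm/yr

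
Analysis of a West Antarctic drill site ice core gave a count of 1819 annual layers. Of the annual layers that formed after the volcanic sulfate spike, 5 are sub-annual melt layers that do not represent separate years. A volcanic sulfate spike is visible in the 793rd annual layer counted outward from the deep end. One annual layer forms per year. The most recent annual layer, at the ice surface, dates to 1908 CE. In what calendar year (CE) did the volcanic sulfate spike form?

The volcanic sulfate spike sits at annual layer 793 from the deep end, so 1819 − 793 = 1026 annual layers formed after it.
1026 − 5 false = 1021 true annual layers after the volcanic sulfate spike.
Counting back 1021 years from 1908 CE places the volcanic sulfate spike in 1908 − 1021 = 887 CE.

887 CE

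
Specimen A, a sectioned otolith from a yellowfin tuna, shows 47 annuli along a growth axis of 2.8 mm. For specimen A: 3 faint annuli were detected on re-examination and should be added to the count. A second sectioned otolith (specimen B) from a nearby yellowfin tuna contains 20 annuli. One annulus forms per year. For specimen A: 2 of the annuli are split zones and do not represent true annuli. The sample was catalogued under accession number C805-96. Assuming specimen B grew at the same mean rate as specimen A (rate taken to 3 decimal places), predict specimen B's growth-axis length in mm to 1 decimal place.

Specimen A: correcting the raw count gives 47 − 2 + 3 = 48 true annuli.
A: 2.8 mm over 48 years gives 2.8 / 48 ≈ 0.058 mm/year.
Length of B = 0.058 × 20 = 1.2 mm.

1.2 mm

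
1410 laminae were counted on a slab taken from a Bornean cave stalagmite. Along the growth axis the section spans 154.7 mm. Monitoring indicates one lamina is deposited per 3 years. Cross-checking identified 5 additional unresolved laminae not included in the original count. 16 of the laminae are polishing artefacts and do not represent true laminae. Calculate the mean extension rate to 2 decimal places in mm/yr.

0.04 mm/yr

Adjusted count: 1410 − 16 + 5 = 1399 laminae.
At 3 years per lamina, 1399 × 3 = 4197 years.
Extension rate ≈ 154.7 / 4197 = 0.04 mm/yr.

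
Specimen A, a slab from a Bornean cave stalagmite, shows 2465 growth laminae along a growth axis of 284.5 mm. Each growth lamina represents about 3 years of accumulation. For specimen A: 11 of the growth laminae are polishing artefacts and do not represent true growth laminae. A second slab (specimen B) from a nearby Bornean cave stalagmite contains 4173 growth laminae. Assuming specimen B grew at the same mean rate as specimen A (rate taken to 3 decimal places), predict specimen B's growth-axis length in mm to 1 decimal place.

Specimen A: adjusted count: 2465 − 11 = 2454 growth laminae.
Specimen A: at 3 years per growth lamina, 2454 × 3 = 7362 years.
A: 284.5 mm over 7362 years gives 284.5 / 7362 ≈ 0.039 mm per year.
Specimen B: 4173 growth laminae at 3 years each span 4173 × 3 = 12519 years. Length of B = 0.039 × 12519 = 488.2 mm.

488.2 mm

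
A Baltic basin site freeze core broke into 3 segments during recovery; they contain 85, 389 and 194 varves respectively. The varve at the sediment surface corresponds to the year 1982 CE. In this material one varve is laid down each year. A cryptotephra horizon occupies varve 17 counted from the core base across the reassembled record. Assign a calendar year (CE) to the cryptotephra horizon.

1331 CE

Total varves = 85 + 389 + 194 = 668.
Between varve 17 and the sediment surface there are 668 − 17 = 651 varves.
1982 − 651 = 1331 CE.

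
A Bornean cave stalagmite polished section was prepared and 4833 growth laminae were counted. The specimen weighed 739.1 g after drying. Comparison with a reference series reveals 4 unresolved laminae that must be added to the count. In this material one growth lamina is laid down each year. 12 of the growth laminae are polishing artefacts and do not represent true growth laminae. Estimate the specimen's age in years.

4825 yr

Adjusted count: 4833 − 12 + 4 = 4825 growth laminae.
With a one-to-one growth lamina periodicity this is 4825 years.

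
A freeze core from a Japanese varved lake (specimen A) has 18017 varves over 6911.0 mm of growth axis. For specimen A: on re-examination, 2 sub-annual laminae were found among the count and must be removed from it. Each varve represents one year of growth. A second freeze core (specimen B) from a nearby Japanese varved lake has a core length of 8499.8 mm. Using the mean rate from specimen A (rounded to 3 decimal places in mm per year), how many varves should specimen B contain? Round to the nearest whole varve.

Specimen A: correcting the raw count gives 18017 − 2 = 18015 true varves.
A: Extension rate ≈ 6911.0 / 18015 = 0.384 mm per year.
B spans 8499.8 / 0.384 = 22134.90 years ≈ 22135 varves.

22135 varves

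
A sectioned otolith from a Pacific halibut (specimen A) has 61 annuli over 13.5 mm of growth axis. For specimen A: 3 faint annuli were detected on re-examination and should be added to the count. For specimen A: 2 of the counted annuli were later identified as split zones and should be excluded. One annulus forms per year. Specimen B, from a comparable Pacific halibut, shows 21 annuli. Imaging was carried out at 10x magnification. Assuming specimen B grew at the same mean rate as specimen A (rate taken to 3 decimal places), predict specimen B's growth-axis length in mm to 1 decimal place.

Specimen A: after corrections the count is 61 − 2 + 3 = 62 annuli.
A: Mean rate = 13.5 mm / 62 years ≈ 0.218 mm/yr.
B's length ≈ 0.218 × 21 = 4.6 mm.

4.6 mm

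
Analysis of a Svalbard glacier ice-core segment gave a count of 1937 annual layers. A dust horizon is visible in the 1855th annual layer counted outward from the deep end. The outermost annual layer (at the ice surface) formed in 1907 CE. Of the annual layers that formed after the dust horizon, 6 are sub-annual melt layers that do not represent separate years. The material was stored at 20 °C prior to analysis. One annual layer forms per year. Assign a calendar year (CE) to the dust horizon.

The dust horizon sits at annual layer 1855 from the deep end, so 1937 − 1855 = 82 annual layers formed after it.
82 − 6 false = 76 true annual layers after the dust horizon.
1907 − 76 = 1831 CE.

1831 CE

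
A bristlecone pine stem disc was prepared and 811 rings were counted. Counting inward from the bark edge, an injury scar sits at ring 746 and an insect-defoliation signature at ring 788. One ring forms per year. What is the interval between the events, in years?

788 − 746 = 42 rings lie between the two events.
At one ring per year, 42 years elapsed between them.

42 years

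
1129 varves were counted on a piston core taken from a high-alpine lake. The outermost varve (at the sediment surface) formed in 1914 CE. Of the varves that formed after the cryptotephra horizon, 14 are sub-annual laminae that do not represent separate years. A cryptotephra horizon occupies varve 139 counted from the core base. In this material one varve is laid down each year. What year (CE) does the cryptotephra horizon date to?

Between varve 139 and the sediment surface there are 1129 − 139 = 990 varves.
990 − 14 false = 976 true varves after the cryptotephra horizon.
Counting back 976 years from 1914 CE places the cryptotephra horizon in 1914 − 976 = 938 CE.

938 CE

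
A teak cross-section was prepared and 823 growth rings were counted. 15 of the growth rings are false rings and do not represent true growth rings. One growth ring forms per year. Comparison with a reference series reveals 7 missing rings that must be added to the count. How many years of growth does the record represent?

815 yr

Adjusted count: 823 − 15 + 7 = 815 growth rings.
One growth ring per year makes the duration 815 years.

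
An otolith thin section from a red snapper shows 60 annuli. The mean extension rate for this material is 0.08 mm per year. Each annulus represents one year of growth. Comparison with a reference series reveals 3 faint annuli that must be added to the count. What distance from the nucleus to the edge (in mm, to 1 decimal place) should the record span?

5.0 mm

Adjusted count: 60 + 3 = 63 annuli.
Predicted length = 0.08 mm/year × 63 years = 5.0 mm.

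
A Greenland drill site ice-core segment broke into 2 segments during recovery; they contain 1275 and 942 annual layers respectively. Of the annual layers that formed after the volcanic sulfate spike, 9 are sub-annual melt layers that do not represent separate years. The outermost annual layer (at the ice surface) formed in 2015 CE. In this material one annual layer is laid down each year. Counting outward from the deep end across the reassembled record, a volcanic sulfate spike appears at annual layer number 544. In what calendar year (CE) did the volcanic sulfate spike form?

Total annual layers = 1275 + 942 = 2217.
2217 − 544 = 1673 annual layers lie beyond the volcanic sulfate spike toward the ice surface.
Excluding 9 false annual layers: 1673 − 9 = 1664.
2015 − 1664 = 351 CE.

351 CE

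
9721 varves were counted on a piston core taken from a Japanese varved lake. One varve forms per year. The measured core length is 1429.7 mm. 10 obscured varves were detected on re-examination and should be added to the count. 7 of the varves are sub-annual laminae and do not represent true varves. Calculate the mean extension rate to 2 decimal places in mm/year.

0.15 mm/year

True varve count = 9721 − 7 + 10 = 9724.
Mean rate = 1429.7 mm / 9724 years ≈ 0.15 mm/year.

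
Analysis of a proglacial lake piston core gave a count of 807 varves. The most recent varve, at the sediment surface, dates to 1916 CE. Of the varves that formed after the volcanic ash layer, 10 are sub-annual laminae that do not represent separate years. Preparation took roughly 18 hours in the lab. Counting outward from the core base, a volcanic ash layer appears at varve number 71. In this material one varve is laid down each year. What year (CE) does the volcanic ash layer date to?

807 − 71 = 736 varves lie beyond the volcanic ash layer toward the sediment surface.
Removing the 10 false varves leaves 736 − 10 = 726 true varves beyond the volcanic ash layer.
1916 − 726 = 1190 CE.

1190 CE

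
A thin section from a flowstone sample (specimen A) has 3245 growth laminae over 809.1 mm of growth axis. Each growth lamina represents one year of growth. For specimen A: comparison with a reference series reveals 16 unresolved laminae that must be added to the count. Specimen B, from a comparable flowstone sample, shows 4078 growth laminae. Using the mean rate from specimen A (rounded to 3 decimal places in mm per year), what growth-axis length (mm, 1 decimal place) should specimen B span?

1011.3 mm

Specimen A: adjusted count: 3245 + 16 = 3261 growth laminae.
A: Extension rate ≈ 809.1 / 3261 = 0.248 mm/year.
Length of B = 0.248 × 4078 = 1011.3 mm.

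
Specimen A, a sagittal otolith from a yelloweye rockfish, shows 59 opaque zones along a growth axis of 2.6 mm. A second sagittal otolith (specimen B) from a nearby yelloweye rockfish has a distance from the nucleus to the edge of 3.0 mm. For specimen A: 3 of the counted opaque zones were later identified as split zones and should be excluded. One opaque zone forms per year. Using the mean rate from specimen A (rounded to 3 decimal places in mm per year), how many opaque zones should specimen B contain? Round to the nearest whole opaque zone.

Specimen A: adjusted count: 59 − 3 = 56 opaque zones.
A: Mean rate = 2.6 mm / 56 years ≈ 0.046 mm/yr.
B spans 3.0 / 0.046 = 65.22 years ≈ 65 opaque zones.

65 opaque zones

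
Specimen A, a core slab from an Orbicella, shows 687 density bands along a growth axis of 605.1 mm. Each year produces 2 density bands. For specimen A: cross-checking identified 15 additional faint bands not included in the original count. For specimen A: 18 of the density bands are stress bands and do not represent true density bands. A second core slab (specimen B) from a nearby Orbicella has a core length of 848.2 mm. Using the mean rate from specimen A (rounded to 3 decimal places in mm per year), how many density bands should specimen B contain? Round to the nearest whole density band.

959 density bands

Specimen A: after corrections the count is 687 − 18 + 15 = 684 density bands.
Specimen A: with 2 density bands per year, 684 / 2 = 342 years.
A: 605.1 mm over 342 years gives 605.1 / 342 ≈ 1.769 mm/yr.
Specimen B: 848.2 mm / 1.769 mm per year = 479.48 years; at 2 density bands per year that is 479.48 × 2 ≈ 959 density bands.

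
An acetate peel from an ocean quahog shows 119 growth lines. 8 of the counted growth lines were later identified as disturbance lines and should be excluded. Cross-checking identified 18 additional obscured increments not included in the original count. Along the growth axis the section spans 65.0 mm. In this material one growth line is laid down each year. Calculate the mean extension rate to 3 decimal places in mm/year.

0.504 mm/year

Adjusted count: 119 − 8 + 18 = 129 growth lines.
Mean rate = 65.0 mm / 129 years ≈ 0.504 mm/year.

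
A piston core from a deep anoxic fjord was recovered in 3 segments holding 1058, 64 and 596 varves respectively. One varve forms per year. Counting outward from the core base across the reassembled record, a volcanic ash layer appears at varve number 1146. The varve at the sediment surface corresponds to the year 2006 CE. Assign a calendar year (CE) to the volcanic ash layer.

Total varves = 1058 + 64 + 596 = 1718.
Between varve 1146 and the sediment surface there are 1718 − 1146 = 572 varves.
The varve at the sediment surface is 2006 CE, so the volcanic ash layer dates to 2006 − 572 = 1434 CE.

1434 CE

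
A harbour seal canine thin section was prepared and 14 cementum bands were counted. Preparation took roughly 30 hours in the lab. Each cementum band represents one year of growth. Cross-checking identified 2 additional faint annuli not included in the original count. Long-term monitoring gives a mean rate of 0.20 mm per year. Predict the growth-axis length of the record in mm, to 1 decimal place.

3.2 mm

After corrections the count is 14 + 2 = 16 cementum bands.
Predicted length = 0.20 mm/year × 16 years = 3.2 mm.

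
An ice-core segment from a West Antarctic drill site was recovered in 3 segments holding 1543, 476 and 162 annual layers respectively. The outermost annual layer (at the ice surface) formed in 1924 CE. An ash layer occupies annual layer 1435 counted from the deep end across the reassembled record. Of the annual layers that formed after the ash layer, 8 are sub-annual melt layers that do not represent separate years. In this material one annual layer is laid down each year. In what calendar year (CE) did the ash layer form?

Total annual layers = 1543 + 476 + 162 = 2181.
Between annual layer 1435 and the ice surface there are 2181 − 1435 = 746 annual layers.
Excluding 8 false annual layers: 746 − 8 = 738.
1924 − 738 = 1186 CE.

1186 CE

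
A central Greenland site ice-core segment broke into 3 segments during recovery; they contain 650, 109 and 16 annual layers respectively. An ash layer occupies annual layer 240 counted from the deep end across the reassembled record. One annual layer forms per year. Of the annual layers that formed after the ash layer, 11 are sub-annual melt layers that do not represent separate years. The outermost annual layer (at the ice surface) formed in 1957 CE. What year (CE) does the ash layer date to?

Total annual layers = 650 + 109 + 16 = 775.
775 − 240 = 535 annual layers lie beyond the ash layer toward the ice surface.
Removing the 11 false annual layers leaves 535 − 11 = 524 true annual layers beyond the ash layer.
The annual layer at the ice surface is 1957 CE, so the ash layer dates to 1957 − 524 = 1433 CE.

1433 CE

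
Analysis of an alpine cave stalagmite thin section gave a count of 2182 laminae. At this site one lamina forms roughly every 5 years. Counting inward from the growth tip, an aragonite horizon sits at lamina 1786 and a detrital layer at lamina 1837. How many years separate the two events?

255 yr

1837 − 1786 = 51 laminae lie between the two events.
51 laminae at 5 years each span 51 × 5 = 255 years.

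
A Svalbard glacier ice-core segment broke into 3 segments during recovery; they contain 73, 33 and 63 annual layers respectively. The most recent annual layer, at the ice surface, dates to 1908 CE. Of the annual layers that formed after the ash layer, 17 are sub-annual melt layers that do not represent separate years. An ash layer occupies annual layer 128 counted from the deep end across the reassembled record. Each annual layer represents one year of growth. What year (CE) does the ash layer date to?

1884 CE

Total annual layers = 73 + 33 + 63 = 169.
169 − 128 = 41 annual layers lie beyond the ash layer toward the ice surface.
Excluding 17 false annual layers: 41 − 17 = 24.
The annual layer at the ice surface is 1908 CE, so the ash layer dates to 1908 − 24 = 1884 CE.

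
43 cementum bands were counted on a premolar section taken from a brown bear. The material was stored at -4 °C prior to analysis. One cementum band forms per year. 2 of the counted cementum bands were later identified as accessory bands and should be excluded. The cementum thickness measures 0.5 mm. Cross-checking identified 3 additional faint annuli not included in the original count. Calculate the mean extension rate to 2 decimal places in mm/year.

Adjusted count: 43 − 2 + 3 = 44 cementum bands.
Mean rate = 0.5 mm / 44 years ≈ 0.01 mm/year.

0.01 mm/year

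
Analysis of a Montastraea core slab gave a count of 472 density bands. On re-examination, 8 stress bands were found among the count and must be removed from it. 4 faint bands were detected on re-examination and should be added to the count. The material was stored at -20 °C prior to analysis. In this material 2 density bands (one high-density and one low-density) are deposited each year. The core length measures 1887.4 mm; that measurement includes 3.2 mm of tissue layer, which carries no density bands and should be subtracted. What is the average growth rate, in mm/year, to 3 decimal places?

Correcting the raw count gives 472 − 8 + 4 = 468 true density bands.
468 density bands at 2 per year is 468 / 2 = 234 years.
The growth record spans 1887.4 − 3.2 = 1884.2 mm.
Mean rate = 1884.2 mm / 234 years ≈ 8.052 mm/year.

8.052 mm/year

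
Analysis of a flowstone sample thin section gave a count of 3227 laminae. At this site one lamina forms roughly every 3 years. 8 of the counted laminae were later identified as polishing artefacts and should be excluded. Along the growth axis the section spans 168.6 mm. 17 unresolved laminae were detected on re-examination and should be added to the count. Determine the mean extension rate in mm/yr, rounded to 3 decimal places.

0.017 mm/yr

True lamina count = 3227 − 8 + 17 = 3236.
3236 laminae at 3 years each span 3236 × 3 = 9708 years.
Mean rate = 168.6 mm / 9708 years ≈ 0.017 mm/yr.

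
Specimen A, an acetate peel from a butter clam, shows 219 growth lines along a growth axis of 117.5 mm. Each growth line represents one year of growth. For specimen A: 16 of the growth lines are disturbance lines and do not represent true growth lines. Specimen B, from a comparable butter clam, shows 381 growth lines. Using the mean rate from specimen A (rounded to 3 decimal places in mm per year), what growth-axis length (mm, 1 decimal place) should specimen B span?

220.6 mm

Specimen A: adjusted count: 219 − 16 = 203 growth lines.
A: Extension rate ≈ 117.5 / 203 = 0.579 mm/yr.
B's length ≈ 0.579 × 381 = 220.6 mm.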